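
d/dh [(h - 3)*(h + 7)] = 2*h + 4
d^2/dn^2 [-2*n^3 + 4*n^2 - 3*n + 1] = 8 - 12*n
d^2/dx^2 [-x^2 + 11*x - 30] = -2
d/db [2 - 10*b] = -10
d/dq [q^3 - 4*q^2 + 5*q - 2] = 3*q^2 - 8*q + 5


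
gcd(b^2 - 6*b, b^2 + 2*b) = b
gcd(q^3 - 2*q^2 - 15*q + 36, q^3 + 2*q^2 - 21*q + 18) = q - 3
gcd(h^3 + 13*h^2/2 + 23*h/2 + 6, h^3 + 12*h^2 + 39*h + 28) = h^2 + 5*h + 4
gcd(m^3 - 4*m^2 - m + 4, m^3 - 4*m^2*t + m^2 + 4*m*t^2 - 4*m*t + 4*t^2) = m + 1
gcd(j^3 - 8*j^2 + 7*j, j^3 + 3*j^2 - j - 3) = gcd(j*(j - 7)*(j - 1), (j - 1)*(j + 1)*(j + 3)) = j - 1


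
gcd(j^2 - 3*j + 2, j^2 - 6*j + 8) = j - 2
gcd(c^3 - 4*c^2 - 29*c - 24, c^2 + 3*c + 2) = c + 1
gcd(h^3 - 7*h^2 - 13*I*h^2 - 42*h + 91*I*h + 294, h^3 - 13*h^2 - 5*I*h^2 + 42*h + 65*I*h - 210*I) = h - 7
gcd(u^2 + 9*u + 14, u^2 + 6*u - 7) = u + 7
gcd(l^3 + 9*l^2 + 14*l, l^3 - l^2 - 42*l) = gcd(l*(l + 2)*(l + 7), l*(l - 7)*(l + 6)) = l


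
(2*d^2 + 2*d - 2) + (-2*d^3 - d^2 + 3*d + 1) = -2*d^3 + d^2 + 5*d - 1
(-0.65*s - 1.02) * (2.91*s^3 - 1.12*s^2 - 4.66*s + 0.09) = -1.8915*s^4 - 2.2402*s^3 + 4.1714*s^2 + 4.6947*s - 0.0918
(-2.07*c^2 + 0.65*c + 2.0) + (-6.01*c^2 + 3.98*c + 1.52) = -8.08*c^2 + 4.63*c + 3.52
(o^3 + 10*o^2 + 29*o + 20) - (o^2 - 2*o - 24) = o^3 + 9*o^2 + 31*o + 44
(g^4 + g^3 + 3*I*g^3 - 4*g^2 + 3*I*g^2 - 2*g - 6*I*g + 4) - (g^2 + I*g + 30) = g^4 + g^3 + 3*I*g^3 - 5*g^2 + 3*I*g^2 - 2*g - 7*I*g - 26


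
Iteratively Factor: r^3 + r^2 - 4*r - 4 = (r + 2)*(r^2 - r - 2) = (r + 1)*(r + 2)*(r - 2)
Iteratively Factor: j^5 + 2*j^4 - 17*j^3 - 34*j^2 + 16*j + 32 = (j + 1)*(j^4 + j^3 - 18*j^2 - 16*j + 32) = (j + 1)*(j + 2)*(j^3 - j^2 - 16*j + 16) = (j + 1)*(j + 2)*(j + 4)*(j^2 - 5*j + 4) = (j - 4)*(j + 1)*(j + 2)*(j + 4)*(j - 1)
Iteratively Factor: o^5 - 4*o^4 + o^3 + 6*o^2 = (o + 1)*(o^4 - 5*o^3 + 6*o^2) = o*(o + 1)*(o^3 - 5*o^2 + 6*o) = o*(o - 2)*(o + 1)*(o^2 - 3*o) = o^2*(o - 2)*(o + 1)*(o - 3)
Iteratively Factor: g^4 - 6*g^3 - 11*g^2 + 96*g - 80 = (g + 4)*(g^3 - 10*g^2 + 29*g - 20) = (g - 5)*(g + 4)*(g^2 - 5*g + 4) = (g - 5)*(g - 1)*(g + 4)*(g - 4)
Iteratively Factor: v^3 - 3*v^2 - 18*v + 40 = (v + 4)*(v^2 - 7*v + 10) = (v - 2)*(v + 4)*(v - 5)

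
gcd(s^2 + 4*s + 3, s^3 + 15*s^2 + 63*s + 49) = s + 1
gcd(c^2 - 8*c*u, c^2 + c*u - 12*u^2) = 1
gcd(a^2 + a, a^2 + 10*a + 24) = 1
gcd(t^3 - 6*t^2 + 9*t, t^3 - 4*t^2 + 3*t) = t^2 - 3*t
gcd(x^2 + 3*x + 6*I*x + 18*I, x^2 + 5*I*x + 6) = x + 6*I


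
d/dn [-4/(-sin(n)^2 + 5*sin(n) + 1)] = 4*(5 - 2*sin(n))*cos(n)/(5*sin(n) + cos(n)^2)^2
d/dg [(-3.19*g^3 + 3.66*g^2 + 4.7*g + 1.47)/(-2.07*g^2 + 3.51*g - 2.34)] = (6.6033*g^4 - 22.3938*g^3 + 44.9694*g^2 - 11.043*g - 16.1577)/(4.2849*g^4 - 14.5314*g^3 + 22.0077*g^2 - 16.4268*g + 5.4756)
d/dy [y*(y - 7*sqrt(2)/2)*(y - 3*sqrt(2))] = 3*y^2 - 13*sqrt(2)*y + 21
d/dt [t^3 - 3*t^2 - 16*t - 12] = 3*t^2 - 6*t - 16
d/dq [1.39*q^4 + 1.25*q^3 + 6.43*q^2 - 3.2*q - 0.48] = 5.56*q^3 + 3.75*q^2 + 12.86*q - 3.2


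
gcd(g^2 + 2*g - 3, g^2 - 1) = g - 1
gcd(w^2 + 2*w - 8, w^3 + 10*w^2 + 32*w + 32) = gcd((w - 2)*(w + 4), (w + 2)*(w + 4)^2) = w + 4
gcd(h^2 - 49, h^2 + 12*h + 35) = h + 7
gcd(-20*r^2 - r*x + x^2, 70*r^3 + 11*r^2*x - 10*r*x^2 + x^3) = -5*r + x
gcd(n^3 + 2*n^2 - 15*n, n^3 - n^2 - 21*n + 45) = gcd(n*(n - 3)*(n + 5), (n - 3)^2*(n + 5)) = n^2 + 2*n - 15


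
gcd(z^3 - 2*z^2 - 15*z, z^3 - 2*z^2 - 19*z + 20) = z - 5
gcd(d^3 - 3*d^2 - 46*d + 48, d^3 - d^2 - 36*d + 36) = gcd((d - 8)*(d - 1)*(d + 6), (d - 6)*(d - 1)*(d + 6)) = d^2 + 5*d - 6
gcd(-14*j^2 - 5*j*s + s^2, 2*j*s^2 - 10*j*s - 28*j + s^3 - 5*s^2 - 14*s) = 2*j + s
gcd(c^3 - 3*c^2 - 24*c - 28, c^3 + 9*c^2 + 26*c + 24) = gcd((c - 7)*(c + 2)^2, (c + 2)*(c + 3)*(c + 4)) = c + 2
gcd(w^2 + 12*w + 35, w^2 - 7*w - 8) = 1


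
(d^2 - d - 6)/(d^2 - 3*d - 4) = (-d^2 + d + 6)/(-d^2 + 3*d + 4)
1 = 1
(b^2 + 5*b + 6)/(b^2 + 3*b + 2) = (b + 3)/(b + 1)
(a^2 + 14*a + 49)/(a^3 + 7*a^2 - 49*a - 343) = 1/(a - 7)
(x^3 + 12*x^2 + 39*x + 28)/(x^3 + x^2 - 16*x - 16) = (x + 7)/(x - 4)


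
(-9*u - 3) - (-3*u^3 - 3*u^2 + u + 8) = 3*u^3 + 3*u^2 - 10*u - 11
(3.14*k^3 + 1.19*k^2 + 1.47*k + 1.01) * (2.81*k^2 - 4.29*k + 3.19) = 8.8234*k^5 - 10.1267*k^4 + 9.0422*k^3 + 0.3279*k^2 + 0.3564*k + 3.2219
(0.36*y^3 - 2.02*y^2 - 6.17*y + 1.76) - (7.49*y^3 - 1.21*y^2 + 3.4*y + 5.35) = -7.13*y^3 - 0.81*y^2 - 9.57*y - 3.59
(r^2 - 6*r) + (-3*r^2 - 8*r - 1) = -2*r^2 - 14*r - 1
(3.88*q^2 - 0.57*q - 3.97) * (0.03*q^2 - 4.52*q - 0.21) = 0.1164*q^4 - 17.5547*q^3 + 1.6425*q^2 + 18.0641*q + 0.8337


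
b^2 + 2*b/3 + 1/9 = (b + 1/3)^2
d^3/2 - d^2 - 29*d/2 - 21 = (d/2 + 1)*(d - 7)*(d + 3)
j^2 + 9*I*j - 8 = (j + I)*(j + 8*I)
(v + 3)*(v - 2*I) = v^2 + 3*v - 2*I*v - 6*I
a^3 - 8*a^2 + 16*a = a*(a - 4)^2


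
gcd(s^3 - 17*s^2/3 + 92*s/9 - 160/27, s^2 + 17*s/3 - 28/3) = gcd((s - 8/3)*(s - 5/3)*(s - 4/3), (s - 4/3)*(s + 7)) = s - 4/3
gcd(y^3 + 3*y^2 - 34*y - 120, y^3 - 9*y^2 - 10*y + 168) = y^2 - 2*y - 24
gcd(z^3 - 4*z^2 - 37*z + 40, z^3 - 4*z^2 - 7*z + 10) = z - 1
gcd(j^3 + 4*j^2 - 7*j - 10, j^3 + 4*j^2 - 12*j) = j - 2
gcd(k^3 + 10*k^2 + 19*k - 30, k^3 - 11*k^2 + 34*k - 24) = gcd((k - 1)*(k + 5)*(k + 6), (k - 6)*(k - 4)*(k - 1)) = k - 1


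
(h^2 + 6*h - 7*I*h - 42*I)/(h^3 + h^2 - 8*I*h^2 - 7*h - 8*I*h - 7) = (h + 6)/(h^2 + h*(1 - I) - I)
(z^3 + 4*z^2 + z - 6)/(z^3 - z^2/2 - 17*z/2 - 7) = 2*(z^2 + 2*z - 3)/(2*z^2 - 5*z - 7)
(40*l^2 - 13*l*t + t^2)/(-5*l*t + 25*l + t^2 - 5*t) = (-8*l + t)/(t - 5)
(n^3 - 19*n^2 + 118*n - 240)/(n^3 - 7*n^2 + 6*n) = (n^2 - 13*n + 40)/(n*(n - 1))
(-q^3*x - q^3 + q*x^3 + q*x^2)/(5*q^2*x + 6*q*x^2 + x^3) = q*(-q*x - q + x^2 + x)/(x*(5*q + x))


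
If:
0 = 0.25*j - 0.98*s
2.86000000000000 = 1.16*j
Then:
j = 2.47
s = 0.63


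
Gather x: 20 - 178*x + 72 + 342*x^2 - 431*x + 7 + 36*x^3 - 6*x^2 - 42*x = 36*x^3 + 336*x^2 - 651*x + 99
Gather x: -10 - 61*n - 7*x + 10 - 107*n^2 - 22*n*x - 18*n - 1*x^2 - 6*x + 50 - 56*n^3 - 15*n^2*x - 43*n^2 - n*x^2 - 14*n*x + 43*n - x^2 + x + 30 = -56*n^3 - 150*n^2 - 36*n + x^2*(-n - 2) + x*(-15*n^2 - 36*n - 12) + 80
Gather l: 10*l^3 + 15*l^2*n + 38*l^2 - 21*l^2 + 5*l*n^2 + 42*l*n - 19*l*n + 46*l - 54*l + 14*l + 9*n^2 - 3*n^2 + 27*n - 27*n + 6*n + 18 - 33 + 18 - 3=10*l^3 + l^2*(15*n + 17) + l*(5*n^2 + 23*n + 6) + 6*n^2 + 6*n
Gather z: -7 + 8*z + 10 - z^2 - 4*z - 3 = -z^2 + 4*z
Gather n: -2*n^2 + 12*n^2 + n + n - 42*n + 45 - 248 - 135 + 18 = 10*n^2 - 40*n - 320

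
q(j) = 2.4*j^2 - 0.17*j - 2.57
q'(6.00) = 28.63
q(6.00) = 82.81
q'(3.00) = 14.23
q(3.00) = 18.52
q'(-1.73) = -8.47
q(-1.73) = 4.91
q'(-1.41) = -6.94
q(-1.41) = 2.44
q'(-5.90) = -28.49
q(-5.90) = 81.98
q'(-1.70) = -8.33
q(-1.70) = 4.66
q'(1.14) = 5.30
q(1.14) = 0.36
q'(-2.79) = -13.56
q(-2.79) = 16.59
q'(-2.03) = -9.91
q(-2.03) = 7.67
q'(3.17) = 15.05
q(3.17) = 21.01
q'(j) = 4.8*j - 0.17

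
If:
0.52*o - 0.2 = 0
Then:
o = 0.38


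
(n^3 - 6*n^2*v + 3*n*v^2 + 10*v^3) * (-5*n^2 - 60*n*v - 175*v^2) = -5*n^5 - 30*n^4*v + 170*n^3*v^2 + 820*n^2*v^3 - 1125*n*v^4 - 1750*v^5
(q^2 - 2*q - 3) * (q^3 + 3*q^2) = q^5 + q^4 - 9*q^3 - 9*q^2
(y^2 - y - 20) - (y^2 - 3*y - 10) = 2*y - 10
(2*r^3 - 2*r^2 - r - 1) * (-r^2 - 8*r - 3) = -2*r^5 - 14*r^4 + 11*r^3 + 15*r^2 + 11*r + 3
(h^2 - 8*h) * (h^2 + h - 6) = h^4 - 7*h^3 - 14*h^2 + 48*h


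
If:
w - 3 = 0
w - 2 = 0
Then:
No Solution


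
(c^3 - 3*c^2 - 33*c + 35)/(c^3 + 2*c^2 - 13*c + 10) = (c - 7)/(c - 2)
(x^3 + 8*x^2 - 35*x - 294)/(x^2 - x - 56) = (x^2 + x - 42)/(x - 8)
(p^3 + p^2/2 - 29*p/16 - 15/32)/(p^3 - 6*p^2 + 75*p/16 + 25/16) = (p + 3/2)/(p - 5)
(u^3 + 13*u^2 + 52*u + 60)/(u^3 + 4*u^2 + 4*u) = (u^2 + 11*u + 30)/(u*(u + 2))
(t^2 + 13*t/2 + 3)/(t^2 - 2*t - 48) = (t + 1/2)/(t - 8)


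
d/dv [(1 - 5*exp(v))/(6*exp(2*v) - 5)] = (30*exp(2*v) - 12*exp(v) + 25)*exp(v)/(36*exp(4*v) - 60*exp(2*v) + 25)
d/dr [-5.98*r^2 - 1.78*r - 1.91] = -11.96*r - 1.78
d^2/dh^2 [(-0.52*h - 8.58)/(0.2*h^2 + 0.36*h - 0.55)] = (-(0.4*h + 0.36)*(0.52*h + 8.58)*(0.8*h + 0.72) + (0.624*h + 3.8064)*(0.2*h^2 + 0.36*h - 0.55))/(0.2*h^2 + 0.36*h - 0.55)^3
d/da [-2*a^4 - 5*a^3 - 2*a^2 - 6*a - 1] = -8*a^3 - 15*a^2 - 4*a - 6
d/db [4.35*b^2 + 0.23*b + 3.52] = 8.7*b + 0.23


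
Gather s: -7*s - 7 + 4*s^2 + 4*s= 4*s^2 - 3*s - 7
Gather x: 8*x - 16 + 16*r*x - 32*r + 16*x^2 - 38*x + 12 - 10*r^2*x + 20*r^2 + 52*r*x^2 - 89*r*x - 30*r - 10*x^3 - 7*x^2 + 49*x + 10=20*r^2 - 62*r - 10*x^3 + x^2*(52*r + 9) + x*(-10*r^2 - 73*r + 19) + 6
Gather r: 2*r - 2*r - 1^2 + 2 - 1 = 0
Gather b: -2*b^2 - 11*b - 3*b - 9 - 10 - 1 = -2*b^2 - 14*b - 20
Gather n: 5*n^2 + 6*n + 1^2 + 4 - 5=5*n^2 + 6*n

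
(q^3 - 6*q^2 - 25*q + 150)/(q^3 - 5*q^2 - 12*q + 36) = (q^2 - 25)/(q^2 + q - 6)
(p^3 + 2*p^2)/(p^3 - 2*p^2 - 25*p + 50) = p^2*(p + 2)/(p^3 - 2*p^2 - 25*p + 50)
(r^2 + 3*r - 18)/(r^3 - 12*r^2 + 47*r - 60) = (r + 6)/(r^2 - 9*r + 20)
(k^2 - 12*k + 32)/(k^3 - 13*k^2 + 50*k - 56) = (k - 8)/(k^2 - 9*k + 14)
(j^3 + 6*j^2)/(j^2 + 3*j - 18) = j^2/(j - 3)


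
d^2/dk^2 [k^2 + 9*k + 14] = 2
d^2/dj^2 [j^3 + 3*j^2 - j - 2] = 6*j + 6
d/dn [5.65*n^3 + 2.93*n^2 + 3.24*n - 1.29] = 16.95*n^2 + 5.86*n + 3.24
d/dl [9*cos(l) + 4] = -9*sin(l)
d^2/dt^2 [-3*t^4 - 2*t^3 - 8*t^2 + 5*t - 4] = -36*t^2 - 12*t - 16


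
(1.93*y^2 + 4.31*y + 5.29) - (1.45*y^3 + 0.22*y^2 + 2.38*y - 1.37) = -1.45*y^3 + 1.71*y^2 + 1.93*y + 6.66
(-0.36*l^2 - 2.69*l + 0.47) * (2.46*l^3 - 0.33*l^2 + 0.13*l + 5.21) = -0.8856*l^5 - 6.4986*l^4 + 1.9971*l^3 - 2.3804*l^2 - 13.9538*l + 2.4487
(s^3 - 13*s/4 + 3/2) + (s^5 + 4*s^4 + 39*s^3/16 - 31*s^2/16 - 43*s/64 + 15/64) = s^5 + 4*s^4 + 55*s^3/16 - 31*s^2/16 - 251*s/64 + 111/64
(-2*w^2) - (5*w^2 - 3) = 3 - 7*w^2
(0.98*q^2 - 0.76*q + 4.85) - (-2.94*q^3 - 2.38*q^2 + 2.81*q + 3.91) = 2.94*q^3 + 3.36*q^2 - 3.57*q + 0.94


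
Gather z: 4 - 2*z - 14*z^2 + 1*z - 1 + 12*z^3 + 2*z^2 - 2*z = 12*z^3 - 12*z^2 - 3*z + 3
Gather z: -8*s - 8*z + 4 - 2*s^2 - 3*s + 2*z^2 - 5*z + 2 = -2*s^2 - 11*s + 2*z^2 - 13*z + 6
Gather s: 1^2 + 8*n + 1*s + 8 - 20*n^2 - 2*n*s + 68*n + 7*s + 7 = -20*n^2 + 76*n + s*(8 - 2*n) + 16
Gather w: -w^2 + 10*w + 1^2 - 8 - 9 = -w^2 + 10*w - 16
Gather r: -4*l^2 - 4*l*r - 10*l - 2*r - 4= -4*l^2 - 10*l + r*(-4*l - 2) - 4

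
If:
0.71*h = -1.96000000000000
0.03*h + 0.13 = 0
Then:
No Solution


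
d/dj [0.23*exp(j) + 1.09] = 0.23*exp(j)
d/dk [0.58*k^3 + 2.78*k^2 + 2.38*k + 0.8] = 1.74*k^2 + 5.56*k + 2.38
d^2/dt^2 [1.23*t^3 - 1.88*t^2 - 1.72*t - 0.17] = 7.38*t - 3.76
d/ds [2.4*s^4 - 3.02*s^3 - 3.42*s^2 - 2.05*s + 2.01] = 9.6*s^3 - 9.06*s^2 - 6.84*s - 2.05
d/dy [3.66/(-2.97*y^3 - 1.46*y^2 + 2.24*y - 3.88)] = (32.6106*y^2 + 10.6872*y - 8.1984)/(2.97*y^3 + 1.46*y^2 - 2.24*y + 3.88)^2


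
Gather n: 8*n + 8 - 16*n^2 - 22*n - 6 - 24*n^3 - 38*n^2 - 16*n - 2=-24*n^3 - 54*n^2 - 30*n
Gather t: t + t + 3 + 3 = 2*t + 6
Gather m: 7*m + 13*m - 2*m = 18*m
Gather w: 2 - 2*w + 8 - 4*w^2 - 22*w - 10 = -4*w^2 - 24*w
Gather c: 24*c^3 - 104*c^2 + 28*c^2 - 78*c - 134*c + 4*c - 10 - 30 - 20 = 24*c^3 - 76*c^2 - 208*c - 60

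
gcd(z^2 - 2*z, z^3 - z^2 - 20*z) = z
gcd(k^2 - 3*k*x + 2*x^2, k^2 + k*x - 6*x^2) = -k + 2*x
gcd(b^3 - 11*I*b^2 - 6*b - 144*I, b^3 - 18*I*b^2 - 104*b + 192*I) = b^2 - 14*I*b - 48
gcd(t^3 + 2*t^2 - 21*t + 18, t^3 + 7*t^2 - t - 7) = t - 1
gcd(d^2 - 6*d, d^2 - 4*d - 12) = d - 6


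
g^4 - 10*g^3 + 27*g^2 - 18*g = g*(g - 6)*(g - 3)*(g - 1)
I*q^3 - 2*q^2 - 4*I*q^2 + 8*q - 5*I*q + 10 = (q - 5)*(q + 2*I)*(I*q + I)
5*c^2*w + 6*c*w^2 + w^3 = w*(c + w)*(5*c + w)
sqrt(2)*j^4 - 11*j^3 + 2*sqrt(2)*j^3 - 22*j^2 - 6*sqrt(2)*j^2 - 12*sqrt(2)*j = j*(j + 2)*(j - 6*sqrt(2))*(sqrt(2)*j + 1)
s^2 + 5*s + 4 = (s + 1)*(s + 4)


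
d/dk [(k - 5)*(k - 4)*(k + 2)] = 3*k^2 - 14*k + 2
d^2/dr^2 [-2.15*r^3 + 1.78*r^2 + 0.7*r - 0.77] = 3.56 - 12.9*r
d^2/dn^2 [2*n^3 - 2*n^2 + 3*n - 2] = 12*n - 4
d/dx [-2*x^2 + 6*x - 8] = 6 - 4*x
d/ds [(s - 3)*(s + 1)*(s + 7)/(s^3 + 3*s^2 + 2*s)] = 2*(-s^2 + 21*s + 21)/(s^2*(s^2 + 4*s + 4))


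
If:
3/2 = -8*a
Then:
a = -3/16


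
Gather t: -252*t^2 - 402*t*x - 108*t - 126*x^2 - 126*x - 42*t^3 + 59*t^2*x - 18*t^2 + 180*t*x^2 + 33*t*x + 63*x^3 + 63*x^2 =-42*t^3 + t^2*(59*x - 270) + t*(180*x^2 - 369*x - 108) + 63*x^3 - 63*x^2 - 126*x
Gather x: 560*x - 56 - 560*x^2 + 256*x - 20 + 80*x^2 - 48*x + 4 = -480*x^2 + 768*x - 72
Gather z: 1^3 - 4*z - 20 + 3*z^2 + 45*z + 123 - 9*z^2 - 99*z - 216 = -6*z^2 - 58*z - 112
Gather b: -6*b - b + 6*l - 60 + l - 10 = -7*b + 7*l - 70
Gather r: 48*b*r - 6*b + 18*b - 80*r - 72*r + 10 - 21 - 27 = 12*b + r*(48*b - 152) - 38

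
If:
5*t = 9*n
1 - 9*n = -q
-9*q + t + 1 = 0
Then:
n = 25/198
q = 3/22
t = 5/22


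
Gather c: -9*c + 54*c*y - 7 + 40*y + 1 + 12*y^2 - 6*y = c*(54*y - 9) + 12*y^2 + 34*y - 6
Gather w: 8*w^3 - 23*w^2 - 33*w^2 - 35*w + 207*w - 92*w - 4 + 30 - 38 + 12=8*w^3 - 56*w^2 + 80*w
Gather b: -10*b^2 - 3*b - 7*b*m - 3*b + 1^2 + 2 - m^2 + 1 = -10*b^2 + b*(-7*m - 6) - m^2 + 4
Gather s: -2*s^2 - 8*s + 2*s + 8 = -2*s^2 - 6*s + 8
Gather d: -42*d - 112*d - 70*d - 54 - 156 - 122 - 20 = -224*d - 352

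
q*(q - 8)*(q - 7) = q^3 - 15*q^2 + 56*q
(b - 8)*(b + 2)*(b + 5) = b^3 - b^2 - 46*b - 80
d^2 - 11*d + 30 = (d - 6)*(d - 5)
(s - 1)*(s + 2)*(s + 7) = s^3 + 8*s^2 + 5*s - 14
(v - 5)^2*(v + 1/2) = v^3 - 19*v^2/2 + 20*v + 25/2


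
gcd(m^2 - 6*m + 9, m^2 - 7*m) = 1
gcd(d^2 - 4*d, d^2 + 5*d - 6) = 1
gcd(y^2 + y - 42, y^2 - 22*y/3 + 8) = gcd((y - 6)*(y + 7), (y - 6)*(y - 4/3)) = y - 6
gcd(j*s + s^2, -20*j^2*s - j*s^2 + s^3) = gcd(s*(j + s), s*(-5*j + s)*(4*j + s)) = s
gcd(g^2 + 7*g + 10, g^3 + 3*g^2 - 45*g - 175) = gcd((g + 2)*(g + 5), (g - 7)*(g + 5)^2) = g + 5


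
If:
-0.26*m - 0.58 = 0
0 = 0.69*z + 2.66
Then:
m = -2.23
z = -3.86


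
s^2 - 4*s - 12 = (s - 6)*(s + 2)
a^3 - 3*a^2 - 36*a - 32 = (a - 8)*(a + 1)*(a + 4)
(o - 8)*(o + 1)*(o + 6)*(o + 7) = o^4 + 6*o^3 - 57*o^2 - 398*o - 336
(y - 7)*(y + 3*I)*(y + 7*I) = y^3 - 7*y^2 + 10*I*y^2 - 21*y - 70*I*y + 147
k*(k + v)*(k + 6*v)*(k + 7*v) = k^4 + 14*k^3*v + 55*k^2*v^2 + 42*k*v^3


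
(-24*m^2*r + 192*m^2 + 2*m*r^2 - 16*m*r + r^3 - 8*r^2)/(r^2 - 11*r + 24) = (-24*m^2 + 2*m*r + r^2)/(r - 3)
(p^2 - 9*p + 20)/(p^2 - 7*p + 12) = (p - 5)/(p - 3)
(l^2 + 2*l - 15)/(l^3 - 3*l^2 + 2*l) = (l^2 + 2*l - 15)/(l*(l^2 - 3*l + 2))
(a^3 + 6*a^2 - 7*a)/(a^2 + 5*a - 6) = a*(a + 7)/(a + 6)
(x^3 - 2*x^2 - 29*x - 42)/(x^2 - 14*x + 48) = (x^3 - 2*x^2 - 29*x - 42)/(x^2 - 14*x + 48)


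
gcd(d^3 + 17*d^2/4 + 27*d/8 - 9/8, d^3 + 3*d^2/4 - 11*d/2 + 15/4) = d + 3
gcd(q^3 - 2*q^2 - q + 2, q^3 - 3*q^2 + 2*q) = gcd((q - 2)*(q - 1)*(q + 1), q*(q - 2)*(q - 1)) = q^2 - 3*q + 2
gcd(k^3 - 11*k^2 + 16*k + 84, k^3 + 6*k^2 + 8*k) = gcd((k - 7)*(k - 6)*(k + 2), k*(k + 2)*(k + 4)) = k + 2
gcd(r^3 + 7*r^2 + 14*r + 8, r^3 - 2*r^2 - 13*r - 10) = r^2 + 3*r + 2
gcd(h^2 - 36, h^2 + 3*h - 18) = h + 6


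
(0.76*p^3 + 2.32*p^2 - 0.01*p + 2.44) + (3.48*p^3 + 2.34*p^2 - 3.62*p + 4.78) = 4.24*p^3 + 4.66*p^2 - 3.63*p + 7.22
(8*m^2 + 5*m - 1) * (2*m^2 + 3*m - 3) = 16*m^4 + 34*m^3 - 11*m^2 - 18*m + 3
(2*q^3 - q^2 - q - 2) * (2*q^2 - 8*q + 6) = 4*q^5 - 18*q^4 + 18*q^3 - 2*q^2 + 10*q - 12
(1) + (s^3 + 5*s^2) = s^3 + 5*s^2 + 1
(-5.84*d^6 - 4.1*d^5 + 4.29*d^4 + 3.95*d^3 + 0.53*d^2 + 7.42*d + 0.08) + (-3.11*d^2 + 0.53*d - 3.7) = -5.84*d^6 - 4.1*d^5 + 4.29*d^4 + 3.95*d^3 - 2.58*d^2 + 7.95*d - 3.62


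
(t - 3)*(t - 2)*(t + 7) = t^3 + 2*t^2 - 29*t + 42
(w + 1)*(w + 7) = w^2 + 8*w + 7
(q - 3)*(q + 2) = q^2 - q - 6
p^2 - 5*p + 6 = (p - 3)*(p - 2)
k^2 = k^2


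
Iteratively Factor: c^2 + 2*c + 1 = (c + 1)*(c + 1)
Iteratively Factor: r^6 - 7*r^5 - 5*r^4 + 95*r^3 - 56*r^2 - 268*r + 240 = (r - 4)*(r^5 - 3*r^4 - 17*r^3 + 27*r^2 + 52*r - 60) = (r - 4)*(r - 2)*(r^4 - r^3 - 19*r^2 - 11*r + 30) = (r - 4)*(r - 2)*(r + 3)*(r^3 - 4*r^2 - 7*r + 10) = (r - 4)*(r - 2)*(r - 1)*(r + 3)*(r^2 - 3*r - 10) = (r - 5)*(r - 4)*(r - 2)*(r - 1)*(r + 3)*(r + 2)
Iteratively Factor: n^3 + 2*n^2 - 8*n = (n + 4)*(n^2 - 2*n) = (n - 2)*(n + 4)*(n)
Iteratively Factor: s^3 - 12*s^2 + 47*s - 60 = (s - 4)*(s^2 - 8*s + 15) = (s - 5)*(s - 4)*(s - 3)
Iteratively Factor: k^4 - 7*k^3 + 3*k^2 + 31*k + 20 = (k + 1)*(k^3 - 8*k^2 + 11*k + 20) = (k - 4)*(k + 1)*(k^2 - 4*k - 5) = (k - 4)*(k + 1)^2*(k - 5)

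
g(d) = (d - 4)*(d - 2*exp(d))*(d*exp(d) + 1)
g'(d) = (1 - 2*exp(d))*(d - 4)*(d*exp(d) + 1) + (d - 4)*(d - 2*exp(d))*(d*exp(d) + exp(d)) + (d - 2*exp(d))*(d*exp(d) + 1) = (d - 4)*(d + 1)*(d - 2*exp(d))*exp(d) - (d - 4)*(d*exp(d) + 1)*(2*exp(d) - 1) + (d - 2*exp(d))*(d*exp(d) + 1)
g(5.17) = -369283.12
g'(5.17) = -1129579.01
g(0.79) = 31.82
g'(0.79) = 65.85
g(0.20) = 10.60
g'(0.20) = 16.52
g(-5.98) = 58.83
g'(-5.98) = -16.43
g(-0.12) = 6.97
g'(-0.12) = 7.25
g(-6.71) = 71.30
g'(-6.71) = -17.75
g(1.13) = 65.34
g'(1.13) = 140.03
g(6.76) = -27664106.27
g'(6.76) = -69531040.23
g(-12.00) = 191.99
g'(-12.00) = -28.01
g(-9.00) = 116.87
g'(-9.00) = -22.09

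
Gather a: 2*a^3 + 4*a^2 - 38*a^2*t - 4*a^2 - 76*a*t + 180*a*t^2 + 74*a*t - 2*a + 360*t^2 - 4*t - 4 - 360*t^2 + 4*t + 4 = 2*a^3 - 38*a^2*t + a*(180*t^2 - 2*t - 2)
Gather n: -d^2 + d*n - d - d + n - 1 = -d^2 - 2*d + n*(d + 1) - 1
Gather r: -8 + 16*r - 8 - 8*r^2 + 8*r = -8*r^2 + 24*r - 16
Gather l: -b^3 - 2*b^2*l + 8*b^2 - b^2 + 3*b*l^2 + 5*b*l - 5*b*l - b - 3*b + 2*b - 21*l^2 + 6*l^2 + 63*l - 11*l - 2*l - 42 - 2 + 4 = -b^3 + 7*b^2 - 2*b + l^2*(3*b - 15) + l*(50 - 2*b^2) - 40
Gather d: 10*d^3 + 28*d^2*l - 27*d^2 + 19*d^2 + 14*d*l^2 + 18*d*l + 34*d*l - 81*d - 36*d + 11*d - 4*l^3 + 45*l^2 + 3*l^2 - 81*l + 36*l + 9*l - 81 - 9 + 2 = 10*d^3 + d^2*(28*l - 8) + d*(14*l^2 + 52*l - 106) - 4*l^3 + 48*l^2 - 36*l - 88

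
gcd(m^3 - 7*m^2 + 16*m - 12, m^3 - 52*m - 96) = 1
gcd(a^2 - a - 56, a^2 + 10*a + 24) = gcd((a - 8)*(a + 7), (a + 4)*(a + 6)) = 1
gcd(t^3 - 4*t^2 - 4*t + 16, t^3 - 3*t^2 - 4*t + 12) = t^2 - 4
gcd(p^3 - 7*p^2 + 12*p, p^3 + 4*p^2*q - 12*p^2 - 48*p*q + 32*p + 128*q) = p - 4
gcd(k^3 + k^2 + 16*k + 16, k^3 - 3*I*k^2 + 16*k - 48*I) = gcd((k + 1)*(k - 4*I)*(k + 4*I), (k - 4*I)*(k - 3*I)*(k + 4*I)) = k^2 + 16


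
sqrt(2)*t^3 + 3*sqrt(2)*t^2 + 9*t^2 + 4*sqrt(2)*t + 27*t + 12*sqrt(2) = (t + 3)*(t + 4*sqrt(2))*(sqrt(2)*t + 1)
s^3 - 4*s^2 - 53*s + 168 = (s - 8)*(s - 3)*(s + 7)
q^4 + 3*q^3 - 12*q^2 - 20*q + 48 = (q - 2)^2*(q + 3)*(q + 4)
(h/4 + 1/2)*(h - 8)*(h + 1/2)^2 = h^4/4 - 5*h^3/4 - 87*h^2/16 - 35*h/8 - 1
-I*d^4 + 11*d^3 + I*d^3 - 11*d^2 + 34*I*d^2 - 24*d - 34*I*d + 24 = (d + I)*(d + 4*I)*(d + 6*I)*(-I*d + I)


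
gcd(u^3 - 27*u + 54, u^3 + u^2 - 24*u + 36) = u^2 + 3*u - 18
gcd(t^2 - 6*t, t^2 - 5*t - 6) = t - 6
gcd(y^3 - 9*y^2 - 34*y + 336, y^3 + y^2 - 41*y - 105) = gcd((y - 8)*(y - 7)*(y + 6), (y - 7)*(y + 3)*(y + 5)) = y - 7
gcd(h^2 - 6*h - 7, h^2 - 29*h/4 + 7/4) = h - 7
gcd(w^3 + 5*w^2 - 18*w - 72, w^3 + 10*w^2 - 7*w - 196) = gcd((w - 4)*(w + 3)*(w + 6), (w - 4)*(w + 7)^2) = w - 4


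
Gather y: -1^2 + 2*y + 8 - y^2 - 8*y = -y^2 - 6*y + 7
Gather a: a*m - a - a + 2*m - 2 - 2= a*(m - 2) + 2*m - 4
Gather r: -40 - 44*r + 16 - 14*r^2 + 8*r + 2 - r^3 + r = -r^3 - 14*r^2 - 35*r - 22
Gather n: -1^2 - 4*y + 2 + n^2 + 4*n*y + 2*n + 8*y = n^2 + n*(4*y + 2) + 4*y + 1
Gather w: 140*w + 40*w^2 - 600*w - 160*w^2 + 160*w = -120*w^2 - 300*w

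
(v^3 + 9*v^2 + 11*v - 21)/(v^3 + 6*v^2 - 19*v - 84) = (v - 1)/(v - 4)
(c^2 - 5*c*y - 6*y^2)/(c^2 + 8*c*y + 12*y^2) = (c^2 - 5*c*y - 6*y^2)/(c^2 + 8*c*y + 12*y^2)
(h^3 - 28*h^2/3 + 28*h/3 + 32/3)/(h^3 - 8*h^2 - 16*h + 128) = (3*h^2 - 4*h - 4)/(3*(h^2 - 16))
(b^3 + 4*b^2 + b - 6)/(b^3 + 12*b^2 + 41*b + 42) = (b - 1)/(b + 7)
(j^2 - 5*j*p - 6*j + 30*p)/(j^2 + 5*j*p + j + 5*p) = (j^2 - 5*j*p - 6*j + 30*p)/(j^2 + 5*j*p + j + 5*p)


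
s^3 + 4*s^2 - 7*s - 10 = (s - 2)*(s + 1)*(s + 5)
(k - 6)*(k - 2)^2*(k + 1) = k^4 - 9*k^3 + 18*k^2 + 4*k - 24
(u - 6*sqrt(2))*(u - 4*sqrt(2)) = u^2 - 10*sqrt(2)*u + 48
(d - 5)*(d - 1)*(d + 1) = d^3 - 5*d^2 - d + 5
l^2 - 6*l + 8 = (l - 4)*(l - 2)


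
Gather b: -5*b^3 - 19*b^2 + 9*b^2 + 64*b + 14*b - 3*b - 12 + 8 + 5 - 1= -5*b^3 - 10*b^2 + 75*b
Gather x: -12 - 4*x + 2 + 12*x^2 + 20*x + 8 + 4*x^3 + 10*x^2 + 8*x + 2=4*x^3 + 22*x^2 + 24*x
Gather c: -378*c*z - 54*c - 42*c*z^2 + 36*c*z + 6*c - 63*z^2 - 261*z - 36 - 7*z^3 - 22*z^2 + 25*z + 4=c*(-42*z^2 - 342*z - 48) - 7*z^3 - 85*z^2 - 236*z - 32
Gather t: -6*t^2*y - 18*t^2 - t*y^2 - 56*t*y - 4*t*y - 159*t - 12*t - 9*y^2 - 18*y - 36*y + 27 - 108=t^2*(-6*y - 18) + t*(-y^2 - 60*y - 171) - 9*y^2 - 54*y - 81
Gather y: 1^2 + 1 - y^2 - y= -y^2 - y + 2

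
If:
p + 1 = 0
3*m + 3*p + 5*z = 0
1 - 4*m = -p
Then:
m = 0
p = -1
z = 3/5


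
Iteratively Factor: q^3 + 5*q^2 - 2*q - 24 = (q - 2)*(q^2 + 7*q + 12) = (q - 2)*(q + 3)*(q + 4)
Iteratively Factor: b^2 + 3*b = (b + 3)*(b)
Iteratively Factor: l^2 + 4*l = (l)*(l + 4)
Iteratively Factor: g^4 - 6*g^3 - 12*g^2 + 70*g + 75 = (g + 1)*(g^3 - 7*g^2 - 5*g + 75) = (g + 1)*(g + 3)*(g^2 - 10*g + 25) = (g - 5)*(g + 1)*(g + 3)*(g - 5)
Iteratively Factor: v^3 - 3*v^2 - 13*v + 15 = (v + 3)*(v^2 - 6*v + 5) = (v - 5)*(v + 3)*(v - 1)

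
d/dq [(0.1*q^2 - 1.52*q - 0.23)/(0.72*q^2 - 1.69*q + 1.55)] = (0.9254*q^2 + 0.6412*q - 2.7447)/(0.5184*q^4 - 2.4336*q^3 + 5.0881*q^2 - 5.239*q + 2.4025)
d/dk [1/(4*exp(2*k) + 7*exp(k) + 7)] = (-8*exp(k) - 7)*exp(k)/(4*exp(2*k) + 7*exp(k) + 7)^2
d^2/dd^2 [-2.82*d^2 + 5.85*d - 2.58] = -5.64000000000000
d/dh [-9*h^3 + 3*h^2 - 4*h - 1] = -27*h^2 + 6*h - 4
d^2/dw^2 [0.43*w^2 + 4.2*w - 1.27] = 0.860000000000000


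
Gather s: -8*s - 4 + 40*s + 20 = 32*s + 16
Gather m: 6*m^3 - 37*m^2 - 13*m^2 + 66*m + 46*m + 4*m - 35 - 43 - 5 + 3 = 6*m^3 - 50*m^2 + 116*m - 80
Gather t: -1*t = -t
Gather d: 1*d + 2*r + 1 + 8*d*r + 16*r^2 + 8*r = d*(8*r + 1) + 16*r^2 + 10*r + 1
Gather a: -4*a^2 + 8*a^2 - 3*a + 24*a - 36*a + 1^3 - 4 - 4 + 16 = 4*a^2 - 15*a + 9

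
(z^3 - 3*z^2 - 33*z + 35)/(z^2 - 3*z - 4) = (-z^3 + 3*z^2 + 33*z - 35)/(-z^2 + 3*z + 4)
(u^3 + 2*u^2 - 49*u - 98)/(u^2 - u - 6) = (u^2 - 49)/(u - 3)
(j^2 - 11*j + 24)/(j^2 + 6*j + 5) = (j^2 - 11*j + 24)/(j^2 + 6*j + 5)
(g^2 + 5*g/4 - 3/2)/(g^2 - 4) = (g - 3/4)/(g - 2)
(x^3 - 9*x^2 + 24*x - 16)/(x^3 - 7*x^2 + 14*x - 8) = (x - 4)/(x - 2)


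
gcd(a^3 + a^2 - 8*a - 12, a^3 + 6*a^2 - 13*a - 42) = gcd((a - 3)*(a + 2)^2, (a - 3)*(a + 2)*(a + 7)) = a^2 - a - 6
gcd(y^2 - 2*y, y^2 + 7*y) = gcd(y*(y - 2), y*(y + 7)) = y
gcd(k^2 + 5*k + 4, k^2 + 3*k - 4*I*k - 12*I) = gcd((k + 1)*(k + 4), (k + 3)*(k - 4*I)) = 1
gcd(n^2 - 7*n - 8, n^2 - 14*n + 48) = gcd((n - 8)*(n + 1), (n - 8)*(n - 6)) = n - 8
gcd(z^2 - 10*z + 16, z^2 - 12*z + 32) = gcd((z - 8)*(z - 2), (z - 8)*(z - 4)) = z - 8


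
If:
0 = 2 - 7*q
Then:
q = 2/7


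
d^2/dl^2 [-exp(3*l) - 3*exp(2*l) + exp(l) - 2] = (-9*exp(2*l) - 12*exp(l) + 1)*exp(l)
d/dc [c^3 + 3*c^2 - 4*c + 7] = 3*c^2 + 6*c - 4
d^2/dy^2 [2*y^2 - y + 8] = 4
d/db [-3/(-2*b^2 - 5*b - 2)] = 3*(-4*b - 5)/(2*b^2 + 5*b + 2)^2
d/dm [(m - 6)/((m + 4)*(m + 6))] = (-m^2 + 12*m + 84)/(m^4 + 20*m^3 + 148*m^2 + 480*m + 576)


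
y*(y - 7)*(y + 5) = y^3 - 2*y^2 - 35*y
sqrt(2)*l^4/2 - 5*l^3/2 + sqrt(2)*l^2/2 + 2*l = l*(l - 2*sqrt(2))*(l - sqrt(2))*(sqrt(2)*l/2 + 1/2)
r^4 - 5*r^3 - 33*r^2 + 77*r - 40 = (r - 8)*(r - 1)^2*(r + 5)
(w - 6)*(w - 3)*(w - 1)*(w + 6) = w^4 - 4*w^3 - 33*w^2 + 144*w - 108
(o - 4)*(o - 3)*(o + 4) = o^3 - 3*o^2 - 16*o + 48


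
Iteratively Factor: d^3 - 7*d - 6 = (d - 3)*(d^2 + 3*d + 2) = (d - 3)*(d + 1)*(d + 2)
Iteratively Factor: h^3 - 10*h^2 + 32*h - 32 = (h - 4)*(h^2 - 6*h + 8) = (h - 4)*(h - 2)*(h - 4)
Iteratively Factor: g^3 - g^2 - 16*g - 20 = (g + 2)*(g^2 - 3*g - 10) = (g + 2)^2*(g - 5)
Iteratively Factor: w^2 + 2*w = (w)*(w + 2)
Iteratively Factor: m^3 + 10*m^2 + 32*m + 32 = (m + 4)*(m^2 + 6*m + 8) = (m + 4)^2*(m + 2)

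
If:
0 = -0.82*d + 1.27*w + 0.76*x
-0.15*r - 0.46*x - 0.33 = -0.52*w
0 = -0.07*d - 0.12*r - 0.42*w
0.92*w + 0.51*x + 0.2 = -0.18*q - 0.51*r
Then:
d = 1.42393016709279*x + 0.432943364066011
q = 1.06251129877844*x + 0.947784578566325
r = -1.95399567848627*x - 1.23093411843702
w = 0.320962785052039*x + 0.279538235066243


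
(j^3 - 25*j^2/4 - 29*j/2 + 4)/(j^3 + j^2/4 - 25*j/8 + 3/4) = 2*(j - 8)/(2*j - 3)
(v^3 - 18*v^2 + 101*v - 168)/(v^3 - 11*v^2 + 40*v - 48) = (v^2 - 15*v + 56)/(v^2 - 8*v + 16)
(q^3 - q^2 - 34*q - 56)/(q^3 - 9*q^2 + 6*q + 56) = (q + 4)/(q - 4)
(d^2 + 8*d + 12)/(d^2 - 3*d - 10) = (d + 6)/(d - 5)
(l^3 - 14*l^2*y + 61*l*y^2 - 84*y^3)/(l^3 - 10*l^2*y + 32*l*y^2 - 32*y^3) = (l^2 - 10*l*y + 21*y^2)/(l^2 - 6*l*y + 8*y^2)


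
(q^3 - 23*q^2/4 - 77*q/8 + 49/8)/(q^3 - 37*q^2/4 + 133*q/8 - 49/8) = (4*q + 7)/(4*q - 7)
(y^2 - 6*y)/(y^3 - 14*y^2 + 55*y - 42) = y/(y^2 - 8*y + 7)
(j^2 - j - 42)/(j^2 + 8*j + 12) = (j - 7)/(j + 2)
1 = 1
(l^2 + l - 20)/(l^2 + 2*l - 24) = (l + 5)/(l + 6)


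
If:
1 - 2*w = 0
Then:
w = 1/2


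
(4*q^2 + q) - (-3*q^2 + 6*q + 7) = 7*q^2 - 5*q - 7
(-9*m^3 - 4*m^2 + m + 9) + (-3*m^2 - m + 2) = -9*m^3 - 7*m^2 + 11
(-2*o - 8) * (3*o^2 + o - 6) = -6*o^3 - 26*o^2 + 4*o + 48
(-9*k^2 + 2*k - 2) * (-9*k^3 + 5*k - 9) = 81*k^5 - 18*k^4 - 27*k^3 + 91*k^2 - 28*k + 18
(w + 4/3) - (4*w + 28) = -3*w - 80/3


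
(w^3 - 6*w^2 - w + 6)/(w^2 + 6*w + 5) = (w^2 - 7*w + 6)/(w + 5)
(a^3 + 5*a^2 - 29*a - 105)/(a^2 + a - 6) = (a^2 + 2*a - 35)/(a - 2)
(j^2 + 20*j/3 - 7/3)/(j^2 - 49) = (j - 1/3)/(j - 7)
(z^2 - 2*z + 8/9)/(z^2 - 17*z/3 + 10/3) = (z - 4/3)/(z - 5)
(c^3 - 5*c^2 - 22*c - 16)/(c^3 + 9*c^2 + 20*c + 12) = (c - 8)/(c + 6)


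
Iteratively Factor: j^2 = (j)*(j)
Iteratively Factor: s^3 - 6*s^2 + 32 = (s + 2)*(s^2 - 8*s + 16) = (s - 4)*(s + 2)*(s - 4)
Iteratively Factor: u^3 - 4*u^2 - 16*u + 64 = (u - 4)*(u^2 - 16) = (u - 4)*(u + 4)*(u - 4)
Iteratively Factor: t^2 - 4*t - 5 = (t + 1)*(t - 5)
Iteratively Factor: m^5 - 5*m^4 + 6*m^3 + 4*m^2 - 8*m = (m - 2)*(m^4 - 3*m^3 + 4*m) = (m - 2)^2*(m^3 - m^2 - 2*m) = m*(m - 2)^2*(m^2 - m - 2) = m*(m - 2)^3*(m + 1)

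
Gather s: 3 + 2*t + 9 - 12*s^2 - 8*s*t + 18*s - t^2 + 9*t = -12*s^2 + s*(18 - 8*t) - t^2 + 11*t + 12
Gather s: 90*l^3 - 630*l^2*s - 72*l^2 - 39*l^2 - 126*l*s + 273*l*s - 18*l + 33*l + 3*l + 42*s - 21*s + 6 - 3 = 90*l^3 - 111*l^2 + 18*l + s*(-630*l^2 + 147*l + 21) + 3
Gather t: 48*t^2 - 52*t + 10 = 48*t^2 - 52*t + 10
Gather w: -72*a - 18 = -72*a - 18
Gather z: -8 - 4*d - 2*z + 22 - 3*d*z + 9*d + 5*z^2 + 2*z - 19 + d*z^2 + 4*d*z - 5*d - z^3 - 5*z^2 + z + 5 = d*z^2 - z^3 + z*(d + 1)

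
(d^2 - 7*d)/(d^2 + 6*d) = (d - 7)/(d + 6)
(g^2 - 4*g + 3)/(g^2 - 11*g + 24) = (g - 1)/(g - 8)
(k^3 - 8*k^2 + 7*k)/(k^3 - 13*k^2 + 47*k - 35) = k/(k - 5)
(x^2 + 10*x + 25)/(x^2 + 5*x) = (x + 5)/x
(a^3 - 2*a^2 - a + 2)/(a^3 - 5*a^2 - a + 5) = (a - 2)/(a - 5)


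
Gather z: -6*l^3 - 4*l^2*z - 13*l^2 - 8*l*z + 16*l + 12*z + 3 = -6*l^3 - 13*l^2 + 16*l + z*(-4*l^2 - 8*l + 12) + 3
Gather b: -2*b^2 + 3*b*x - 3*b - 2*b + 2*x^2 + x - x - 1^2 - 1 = -2*b^2 + b*(3*x - 5) + 2*x^2 - 2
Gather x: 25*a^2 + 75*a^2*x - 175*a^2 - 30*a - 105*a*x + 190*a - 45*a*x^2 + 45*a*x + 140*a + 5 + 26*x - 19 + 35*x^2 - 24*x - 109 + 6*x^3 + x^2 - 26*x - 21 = -150*a^2 + 300*a + 6*x^3 + x^2*(36 - 45*a) + x*(75*a^2 - 60*a - 24) - 144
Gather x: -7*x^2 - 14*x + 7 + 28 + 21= -7*x^2 - 14*x + 56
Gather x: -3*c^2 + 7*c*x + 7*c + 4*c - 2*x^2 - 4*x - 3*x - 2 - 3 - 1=-3*c^2 + 11*c - 2*x^2 + x*(7*c - 7) - 6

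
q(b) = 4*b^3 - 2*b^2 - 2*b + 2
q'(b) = 12*b^2 - 4*b - 2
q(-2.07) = -37.91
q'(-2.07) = 57.70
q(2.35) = 38.17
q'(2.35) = 54.87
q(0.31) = 1.31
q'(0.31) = -2.09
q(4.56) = 330.57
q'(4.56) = 229.28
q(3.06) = 91.76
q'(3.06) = 98.12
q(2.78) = 66.92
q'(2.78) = 79.62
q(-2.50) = -68.00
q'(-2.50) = 83.00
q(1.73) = 13.27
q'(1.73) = 26.99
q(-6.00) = -922.00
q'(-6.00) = 454.00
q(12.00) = 6602.00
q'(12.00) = 1678.00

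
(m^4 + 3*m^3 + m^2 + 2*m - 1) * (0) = 0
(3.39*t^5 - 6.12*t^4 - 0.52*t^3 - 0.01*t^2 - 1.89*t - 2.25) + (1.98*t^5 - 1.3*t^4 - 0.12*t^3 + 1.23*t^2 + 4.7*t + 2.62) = 5.37*t^5 - 7.42*t^4 - 0.64*t^3 + 1.22*t^2 + 2.81*t + 0.37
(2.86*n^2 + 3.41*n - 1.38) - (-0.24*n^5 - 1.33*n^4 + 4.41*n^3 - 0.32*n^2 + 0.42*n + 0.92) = 0.24*n^5 + 1.33*n^4 - 4.41*n^3 + 3.18*n^2 + 2.99*n - 2.3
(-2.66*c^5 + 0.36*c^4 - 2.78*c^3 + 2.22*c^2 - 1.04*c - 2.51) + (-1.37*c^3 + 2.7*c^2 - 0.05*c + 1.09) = -2.66*c^5 + 0.36*c^4 - 4.15*c^3 + 4.92*c^2 - 1.09*c - 1.42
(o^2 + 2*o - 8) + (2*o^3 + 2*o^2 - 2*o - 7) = 2*o^3 + 3*o^2 - 15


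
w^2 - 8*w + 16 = (w - 4)^2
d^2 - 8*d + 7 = (d - 7)*(d - 1)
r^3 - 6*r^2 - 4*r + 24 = (r - 6)*(r - 2)*(r + 2)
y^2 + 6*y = y*(y + 6)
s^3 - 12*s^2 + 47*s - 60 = (s - 5)*(s - 4)*(s - 3)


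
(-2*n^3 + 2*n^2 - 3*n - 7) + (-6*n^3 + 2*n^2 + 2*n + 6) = -8*n^3 + 4*n^2 - n - 1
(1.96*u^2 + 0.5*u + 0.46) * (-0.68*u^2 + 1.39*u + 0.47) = -1.3328*u^4 + 2.3844*u^3 + 1.3034*u^2 + 0.8744*u + 0.2162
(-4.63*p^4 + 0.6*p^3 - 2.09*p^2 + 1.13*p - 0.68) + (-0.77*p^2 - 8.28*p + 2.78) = -4.63*p^4 + 0.6*p^3 - 2.86*p^2 - 7.15*p + 2.1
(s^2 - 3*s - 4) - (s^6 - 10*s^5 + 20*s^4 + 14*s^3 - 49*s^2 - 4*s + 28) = -s^6 + 10*s^5 - 20*s^4 - 14*s^3 + 50*s^2 + s - 32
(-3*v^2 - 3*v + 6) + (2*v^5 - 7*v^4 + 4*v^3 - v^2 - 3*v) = 2*v^5 - 7*v^4 + 4*v^3 - 4*v^2 - 6*v + 6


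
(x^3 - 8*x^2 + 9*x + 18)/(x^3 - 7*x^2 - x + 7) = (x^2 - 9*x + 18)/(x^2 - 8*x + 7)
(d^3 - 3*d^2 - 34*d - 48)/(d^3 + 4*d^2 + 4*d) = (d^2 - 5*d - 24)/(d*(d + 2))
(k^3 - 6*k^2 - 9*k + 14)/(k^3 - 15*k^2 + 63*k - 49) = (k + 2)/(k - 7)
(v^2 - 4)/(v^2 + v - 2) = (v - 2)/(v - 1)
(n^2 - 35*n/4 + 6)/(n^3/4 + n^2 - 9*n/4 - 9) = (4*n^2 - 35*n + 24)/(n^3 + 4*n^2 - 9*n - 36)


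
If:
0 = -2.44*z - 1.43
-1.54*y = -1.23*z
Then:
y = -0.47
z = -0.59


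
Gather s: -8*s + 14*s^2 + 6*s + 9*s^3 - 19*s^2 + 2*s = 9*s^3 - 5*s^2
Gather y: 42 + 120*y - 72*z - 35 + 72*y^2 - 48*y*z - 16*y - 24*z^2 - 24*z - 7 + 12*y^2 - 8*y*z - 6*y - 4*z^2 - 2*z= 84*y^2 + y*(98 - 56*z) - 28*z^2 - 98*z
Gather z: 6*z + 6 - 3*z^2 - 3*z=-3*z^2 + 3*z + 6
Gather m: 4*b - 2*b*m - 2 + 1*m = 4*b + m*(1 - 2*b) - 2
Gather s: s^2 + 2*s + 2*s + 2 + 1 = s^2 + 4*s + 3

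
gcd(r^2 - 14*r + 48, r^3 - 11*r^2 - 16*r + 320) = r - 8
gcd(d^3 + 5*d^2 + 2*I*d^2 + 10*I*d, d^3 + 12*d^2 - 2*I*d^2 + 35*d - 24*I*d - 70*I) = d + 5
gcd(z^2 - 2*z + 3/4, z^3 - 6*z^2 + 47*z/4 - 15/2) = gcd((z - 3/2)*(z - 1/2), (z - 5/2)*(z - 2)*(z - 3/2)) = z - 3/2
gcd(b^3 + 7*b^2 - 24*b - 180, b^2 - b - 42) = b + 6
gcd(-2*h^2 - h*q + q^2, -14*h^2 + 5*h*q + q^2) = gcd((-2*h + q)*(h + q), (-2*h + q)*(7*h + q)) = -2*h + q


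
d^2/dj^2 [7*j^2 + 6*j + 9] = 14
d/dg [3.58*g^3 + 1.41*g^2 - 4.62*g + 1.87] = 10.74*g^2 + 2.82*g - 4.62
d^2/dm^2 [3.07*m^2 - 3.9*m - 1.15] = 6.14000000000000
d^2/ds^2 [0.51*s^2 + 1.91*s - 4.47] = 1.02000000000000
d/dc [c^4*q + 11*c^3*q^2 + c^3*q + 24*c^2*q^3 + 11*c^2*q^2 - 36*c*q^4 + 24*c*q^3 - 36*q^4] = q*(4*c^3 + 33*c^2*q + 3*c^2 + 48*c*q^2 + 22*c*q - 36*q^3 + 24*q^2)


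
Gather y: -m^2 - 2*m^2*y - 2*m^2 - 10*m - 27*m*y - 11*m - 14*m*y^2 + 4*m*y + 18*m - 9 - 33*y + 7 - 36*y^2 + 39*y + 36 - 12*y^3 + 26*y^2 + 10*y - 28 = -3*m^2 - 3*m - 12*y^3 + y^2*(-14*m - 10) + y*(-2*m^2 - 23*m + 16) + 6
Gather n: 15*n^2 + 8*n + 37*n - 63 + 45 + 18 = 15*n^2 + 45*n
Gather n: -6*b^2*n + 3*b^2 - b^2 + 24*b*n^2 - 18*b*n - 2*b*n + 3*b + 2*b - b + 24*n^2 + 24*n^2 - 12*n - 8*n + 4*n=2*b^2 + 4*b + n^2*(24*b + 48) + n*(-6*b^2 - 20*b - 16)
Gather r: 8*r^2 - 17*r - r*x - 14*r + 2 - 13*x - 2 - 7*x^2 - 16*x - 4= 8*r^2 + r*(-x - 31) - 7*x^2 - 29*x - 4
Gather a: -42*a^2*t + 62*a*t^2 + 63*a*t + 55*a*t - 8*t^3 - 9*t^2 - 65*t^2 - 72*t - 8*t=-42*a^2*t + a*(62*t^2 + 118*t) - 8*t^3 - 74*t^2 - 80*t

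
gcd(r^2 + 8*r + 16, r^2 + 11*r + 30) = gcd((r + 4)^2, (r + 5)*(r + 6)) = 1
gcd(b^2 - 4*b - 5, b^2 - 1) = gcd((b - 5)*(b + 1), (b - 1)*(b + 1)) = b + 1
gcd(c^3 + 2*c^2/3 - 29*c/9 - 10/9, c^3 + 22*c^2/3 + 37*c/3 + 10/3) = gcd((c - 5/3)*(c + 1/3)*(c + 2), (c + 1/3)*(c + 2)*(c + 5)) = c^2 + 7*c/3 + 2/3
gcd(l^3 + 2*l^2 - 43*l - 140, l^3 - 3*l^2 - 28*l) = l^2 - 3*l - 28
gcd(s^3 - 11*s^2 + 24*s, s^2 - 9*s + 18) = s - 3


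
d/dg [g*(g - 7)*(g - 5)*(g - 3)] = 4*g^3 - 45*g^2 + 142*g - 105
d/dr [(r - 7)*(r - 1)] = 2*r - 8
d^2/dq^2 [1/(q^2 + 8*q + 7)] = 2*(-q^2 - 8*q + 4*(q + 4)^2 - 7)/(q^2 + 8*q + 7)^3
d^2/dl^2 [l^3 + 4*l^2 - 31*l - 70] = 6*l + 8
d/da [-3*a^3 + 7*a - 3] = 7 - 9*a^2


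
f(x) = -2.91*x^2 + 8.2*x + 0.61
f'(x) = 8.2 - 5.82*x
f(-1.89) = -25.28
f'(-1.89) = 19.20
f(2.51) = 2.86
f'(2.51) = -6.41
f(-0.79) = -7.68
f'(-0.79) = 12.80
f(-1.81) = -23.77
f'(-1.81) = 18.73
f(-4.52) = -95.91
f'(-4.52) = 34.51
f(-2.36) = -34.95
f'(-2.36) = 21.94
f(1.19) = 6.25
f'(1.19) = 1.27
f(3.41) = -5.27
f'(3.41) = -11.65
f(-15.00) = -777.14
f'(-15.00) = 95.50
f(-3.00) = -50.18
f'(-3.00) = 25.66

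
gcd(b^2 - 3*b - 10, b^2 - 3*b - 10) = b^2 - 3*b - 10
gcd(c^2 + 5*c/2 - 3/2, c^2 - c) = 1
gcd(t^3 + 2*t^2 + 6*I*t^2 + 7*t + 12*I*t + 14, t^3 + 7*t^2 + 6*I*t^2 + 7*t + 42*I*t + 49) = t^2 + 6*I*t + 7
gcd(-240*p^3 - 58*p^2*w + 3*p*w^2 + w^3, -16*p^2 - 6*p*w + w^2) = 8*p - w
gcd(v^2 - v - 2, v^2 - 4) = v - 2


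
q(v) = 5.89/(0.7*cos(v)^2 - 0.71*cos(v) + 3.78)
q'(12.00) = -0.11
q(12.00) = 1.60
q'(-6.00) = 0.07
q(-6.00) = 1.57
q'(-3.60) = -0.21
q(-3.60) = 1.18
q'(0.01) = 0.00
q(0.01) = 1.56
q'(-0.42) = -0.10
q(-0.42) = 1.59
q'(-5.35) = 0.04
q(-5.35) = 1.63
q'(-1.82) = 0.38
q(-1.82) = 1.47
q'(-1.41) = 0.21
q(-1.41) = 1.60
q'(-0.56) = -0.11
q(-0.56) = 1.60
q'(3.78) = 0.28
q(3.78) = 1.23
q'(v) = 5.89*(1.4*sin(v)*cos(v) - 0.71*sin(v))/(0.7*cos(v)^2 - 0.71*cos(v) + 3.78)^2 = (8.246*cos(v) - 4.1819)*sin(v)/(0.7*cos(v)^2 - 0.71*cos(v) + 3.78)^2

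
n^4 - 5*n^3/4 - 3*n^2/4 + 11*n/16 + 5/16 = (n - 5/4)*(n - 1)*(n + 1/2)^2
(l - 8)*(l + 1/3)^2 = l^3 - 22*l^2/3 - 47*l/9 - 8/9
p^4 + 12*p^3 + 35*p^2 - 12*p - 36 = (p - 1)*(p + 1)*(p + 6)^2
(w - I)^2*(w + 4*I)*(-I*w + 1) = -I*w^4 + 3*w^3 - 5*I*w^2 + 3*w - 4*I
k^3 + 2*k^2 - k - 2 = (k - 1)*(k + 1)*(k + 2)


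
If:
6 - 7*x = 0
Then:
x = 6/7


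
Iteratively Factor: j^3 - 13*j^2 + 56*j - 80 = (j - 4)*(j^2 - 9*j + 20) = (j - 5)*(j - 4)*(j - 4)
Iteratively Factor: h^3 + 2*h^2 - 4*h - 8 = (h + 2)*(h^2 - 4) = (h - 2)*(h + 2)*(h + 2)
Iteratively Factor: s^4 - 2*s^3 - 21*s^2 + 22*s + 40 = (s - 2)*(s^3 - 21*s - 20) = (s - 2)*(s + 1)*(s^2 - s - 20) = (s - 2)*(s + 1)*(s + 4)*(s - 5)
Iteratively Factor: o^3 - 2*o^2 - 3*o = (o + 1)*(o^2 - 3*o) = o*(o + 1)*(o - 3)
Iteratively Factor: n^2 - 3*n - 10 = (n + 2)*(n - 5)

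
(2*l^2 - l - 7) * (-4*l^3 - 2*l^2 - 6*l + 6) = -8*l^5 + 18*l^3 + 32*l^2 + 36*l - 42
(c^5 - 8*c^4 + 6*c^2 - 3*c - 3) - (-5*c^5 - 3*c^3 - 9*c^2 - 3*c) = 6*c^5 - 8*c^4 + 3*c^3 + 15*c^2 - 3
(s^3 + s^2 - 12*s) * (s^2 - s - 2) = s^5 - 15*s^3 + 10*s^2 + 24*s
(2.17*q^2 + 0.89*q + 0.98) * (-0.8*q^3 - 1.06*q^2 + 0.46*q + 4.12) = -1.736*q^5 - 3.0122*q^4 - 0.7292*q^3 + 8.311*q^2 + 4.1176*q + 4.0376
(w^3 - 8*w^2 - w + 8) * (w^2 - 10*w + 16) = w^5 - 18*w^4 + 95*w^3 - 110*w^2 - 96*w + 128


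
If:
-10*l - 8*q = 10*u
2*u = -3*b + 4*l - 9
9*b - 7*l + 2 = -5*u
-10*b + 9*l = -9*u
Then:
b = 144/37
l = 1085/222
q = -200/37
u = -125/222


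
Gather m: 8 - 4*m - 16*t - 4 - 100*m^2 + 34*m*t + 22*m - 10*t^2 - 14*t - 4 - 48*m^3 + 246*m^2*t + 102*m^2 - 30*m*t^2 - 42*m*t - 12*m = -48*m^3 + m^2*(246*t + 2) + m*(-30*t^2 - 8*t + 6) - 10*t^2 - 30*t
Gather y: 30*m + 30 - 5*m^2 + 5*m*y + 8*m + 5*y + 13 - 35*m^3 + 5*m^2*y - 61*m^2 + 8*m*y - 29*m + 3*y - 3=-35*m^3 - 66*m^2 + 9*m + y*(5*m^2 + 13*m + 8) + 40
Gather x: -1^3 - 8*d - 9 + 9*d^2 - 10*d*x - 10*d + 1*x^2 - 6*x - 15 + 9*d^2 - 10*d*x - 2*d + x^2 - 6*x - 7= 18*d^2 - 20*d + 2*x^2 + x*(-20*d - 12) - 32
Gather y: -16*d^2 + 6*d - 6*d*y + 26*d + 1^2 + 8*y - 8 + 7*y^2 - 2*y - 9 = -16*d^2 + 32*d + 7*y^2 + y*(6 - 6*d) - 16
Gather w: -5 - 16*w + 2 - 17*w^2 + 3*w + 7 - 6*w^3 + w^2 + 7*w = -6*w^3 - 16*w^2 - 6*w + 4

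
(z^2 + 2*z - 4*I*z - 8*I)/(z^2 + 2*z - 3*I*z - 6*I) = (z - 4*I)/(z - 3*I)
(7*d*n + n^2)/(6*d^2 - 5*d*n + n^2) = n*(7*d + n)/(6*d^2 - 5*d*n + n^2)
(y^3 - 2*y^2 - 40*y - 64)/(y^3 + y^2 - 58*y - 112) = (y + 4)/(y + 7)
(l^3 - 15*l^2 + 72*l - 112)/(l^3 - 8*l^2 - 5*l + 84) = (l - 4)/(l + 3)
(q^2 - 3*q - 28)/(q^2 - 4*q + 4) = (q^2 - 3*q - 28)/(q^2 - 4*q + 4)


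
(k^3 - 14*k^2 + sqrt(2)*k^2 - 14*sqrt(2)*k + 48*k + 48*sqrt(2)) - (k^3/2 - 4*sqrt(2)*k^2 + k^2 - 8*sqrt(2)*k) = k^3/2 - 15*k^2 + 5*sqrt(2)*k^2 - 6*sqrt(2)*k + 48*k + 48*sqrt(2)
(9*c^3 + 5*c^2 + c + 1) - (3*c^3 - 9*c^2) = 6*c^3 + 14*c^2 + c + 1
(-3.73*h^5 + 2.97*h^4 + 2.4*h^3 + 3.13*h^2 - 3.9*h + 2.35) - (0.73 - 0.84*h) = -3.73*h^5 + 2.97*h^4 + 2.4*h^3 + 3.13*h^2 - 3.06*h + 1.62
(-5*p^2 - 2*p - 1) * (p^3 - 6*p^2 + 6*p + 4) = -5*p^5 + 28*p^4 - 19*p^3 - 26*p^2 - 14*p - 4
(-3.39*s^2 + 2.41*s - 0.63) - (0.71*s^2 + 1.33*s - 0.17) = -4.1*s^2 + 1.08*s - 0.46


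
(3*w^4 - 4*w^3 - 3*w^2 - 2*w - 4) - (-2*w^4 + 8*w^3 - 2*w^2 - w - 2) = 5*w^4 - 12*w^3 - w^2 - w - 2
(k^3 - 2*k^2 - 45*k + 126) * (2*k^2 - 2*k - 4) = 2*k^5 - 6*k^4 - 90*k^3 + 350*k^2 - 72*k - 504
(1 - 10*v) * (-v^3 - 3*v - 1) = 10*v^4 - v^3 + 30*v^2 + 7*v - 1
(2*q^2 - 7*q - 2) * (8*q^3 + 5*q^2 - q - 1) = 16*q^5 - 46*q^4 - 53*q^3 - 5*q^2 + 9*q + 2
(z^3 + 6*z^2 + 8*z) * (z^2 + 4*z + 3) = z^5 + 10*z^4 + 35*z^3 + 50*z^2 + 24*z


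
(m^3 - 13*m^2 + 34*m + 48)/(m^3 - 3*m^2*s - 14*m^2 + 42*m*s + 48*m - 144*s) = (-m - 1)/(-m + 3*s)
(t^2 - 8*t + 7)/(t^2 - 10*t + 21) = (t - 1)/(t - 3)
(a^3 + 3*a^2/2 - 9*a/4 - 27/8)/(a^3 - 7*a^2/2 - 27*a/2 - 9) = (a^2 - 9/4)/(a^2 - 5*a - 6)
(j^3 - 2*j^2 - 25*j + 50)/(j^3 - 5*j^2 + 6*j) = (j^2 - 25)/(j*(j - 3))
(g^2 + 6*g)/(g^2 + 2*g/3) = 3*(g + 6)/(3*g + 2)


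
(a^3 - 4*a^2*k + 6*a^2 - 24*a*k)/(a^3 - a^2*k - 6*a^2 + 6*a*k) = (a^2 - 4*a*k + 6*a - 24*k)/(a^2 - a*k - 6*a + 6*k)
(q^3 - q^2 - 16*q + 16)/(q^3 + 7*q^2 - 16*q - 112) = (q - 1)/(q + 7)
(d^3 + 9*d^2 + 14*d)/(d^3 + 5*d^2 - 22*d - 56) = d/(d - 4)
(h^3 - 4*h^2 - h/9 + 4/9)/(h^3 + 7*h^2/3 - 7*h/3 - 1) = (3*h^2 - 13*h + 4)/(3*(h^2 + 2*h - 3))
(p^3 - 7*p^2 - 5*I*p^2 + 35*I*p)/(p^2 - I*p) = (p^2 - 7*p - 5*I*p + 35*I)/(p - I)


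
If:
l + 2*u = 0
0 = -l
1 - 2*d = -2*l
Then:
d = 1/2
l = 0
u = 0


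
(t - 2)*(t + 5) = t^2 + 3*t - 10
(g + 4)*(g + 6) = g^2 + 10*g + 24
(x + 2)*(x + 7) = x^2 + 9*x + 14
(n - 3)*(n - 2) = n^2 - 5*n + 6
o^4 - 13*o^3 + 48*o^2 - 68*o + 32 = (o - 8)*(o - 2)^2*(o - 1)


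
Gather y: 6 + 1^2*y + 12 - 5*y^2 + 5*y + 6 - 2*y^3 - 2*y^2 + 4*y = -2*y^3 - 7*y^2 + 10*y + 24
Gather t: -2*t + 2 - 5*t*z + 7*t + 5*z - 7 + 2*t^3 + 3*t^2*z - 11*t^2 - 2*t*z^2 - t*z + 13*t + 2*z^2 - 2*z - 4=2*t^3 + t^2*(3*z - 11) + t*(-2*z^2 - 6*z + 18) + 2*z^2 + 3*z - 9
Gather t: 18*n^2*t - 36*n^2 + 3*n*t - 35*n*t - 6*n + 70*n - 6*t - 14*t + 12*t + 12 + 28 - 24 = -36*n^2 + 64*n + t*(18*n^2 - 32*n - 8) + 16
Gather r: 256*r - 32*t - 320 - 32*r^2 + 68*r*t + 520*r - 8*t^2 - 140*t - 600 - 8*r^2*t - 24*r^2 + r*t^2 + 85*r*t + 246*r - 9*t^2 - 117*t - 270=r^2*(-8*t - 56) + r*(t^2 + 153*t + 1022) - 17*t^2 - 289*t - 1190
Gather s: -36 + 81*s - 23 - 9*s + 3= 72*s - 56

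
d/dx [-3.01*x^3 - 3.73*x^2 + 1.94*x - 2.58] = -9.03*x^2 - 7.46*x + 1.94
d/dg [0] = 0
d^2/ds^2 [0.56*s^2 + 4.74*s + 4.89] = 1.12000000000000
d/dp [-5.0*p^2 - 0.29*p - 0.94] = -10.0*p - 0.29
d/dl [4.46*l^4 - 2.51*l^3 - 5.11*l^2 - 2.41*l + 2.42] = 17.84*l^3 - 7.53*l^2 - 10.22*l - 2.41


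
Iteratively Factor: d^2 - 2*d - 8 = (d - 4)*(d + 2)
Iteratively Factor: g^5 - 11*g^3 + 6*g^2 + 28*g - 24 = (g + 3)*(g^4 - 3*g^3 - 2*g^2 + 12*g - 8) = (g - 1)*(g + 3)*(g^3 - 2*g^2 - 4*g + 8) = (g - 1)*(g + 2)*(g + 3)*(g^2 - 4*g + 4) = (g - 2)*(g - 1)*(g + 2)*(g + 3)*(g - 2)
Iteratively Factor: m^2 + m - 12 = (m - 3)*(m + 4)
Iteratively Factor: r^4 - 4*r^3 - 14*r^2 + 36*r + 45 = (r + 3)*(r^3 - 7*r^2 + 7*r + 15) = (r - 3)*(r + 3)*(r^2 - 4*r - 5) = (r - 3)*(r + 1)*(r + 3)*(r - 5)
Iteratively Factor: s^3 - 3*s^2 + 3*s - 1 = (s - 1)*(s^2 - 2*s + 1) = (s - 1)^2*(s - 1)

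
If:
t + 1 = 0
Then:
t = -1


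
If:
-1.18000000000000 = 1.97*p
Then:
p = -0.60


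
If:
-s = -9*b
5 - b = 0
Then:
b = 5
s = 45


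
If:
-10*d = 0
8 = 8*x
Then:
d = 0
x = 1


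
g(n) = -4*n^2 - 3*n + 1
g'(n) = -8*n - 3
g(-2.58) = -17.89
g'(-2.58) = 17.64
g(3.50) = -58.50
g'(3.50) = -31.00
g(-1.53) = -3.77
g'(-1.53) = 9.24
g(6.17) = -169.79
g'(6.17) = -52.36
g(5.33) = -128.63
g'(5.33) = -45.64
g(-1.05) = -0.26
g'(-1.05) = 5.40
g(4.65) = -99.44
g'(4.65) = -40.20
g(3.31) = -52.75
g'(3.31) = -29.48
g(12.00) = -611.00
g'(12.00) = -99.00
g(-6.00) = -125.00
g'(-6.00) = 45.00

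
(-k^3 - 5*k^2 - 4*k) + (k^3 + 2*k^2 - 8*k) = -3*k^2 - 12*k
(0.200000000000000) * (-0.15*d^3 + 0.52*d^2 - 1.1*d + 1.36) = -0.03*d^3 + 0.104*d^2 - 0.22*d + 0.272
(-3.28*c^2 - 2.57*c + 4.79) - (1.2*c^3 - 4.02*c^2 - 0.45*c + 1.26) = -1.2*c^3 + 0.74*c^2 - 2.12*c + 3.53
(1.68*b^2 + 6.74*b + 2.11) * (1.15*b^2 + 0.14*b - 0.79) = 1.932*b^4 + 7.9862*b^3 + 2.0429*b^2 - 5.0292*b - 1.6669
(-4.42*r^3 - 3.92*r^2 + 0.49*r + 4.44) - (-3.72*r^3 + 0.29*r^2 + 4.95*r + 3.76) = -0.7*r^3 - 4.21*r^2 - 4.46*r + 0.680000000000001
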